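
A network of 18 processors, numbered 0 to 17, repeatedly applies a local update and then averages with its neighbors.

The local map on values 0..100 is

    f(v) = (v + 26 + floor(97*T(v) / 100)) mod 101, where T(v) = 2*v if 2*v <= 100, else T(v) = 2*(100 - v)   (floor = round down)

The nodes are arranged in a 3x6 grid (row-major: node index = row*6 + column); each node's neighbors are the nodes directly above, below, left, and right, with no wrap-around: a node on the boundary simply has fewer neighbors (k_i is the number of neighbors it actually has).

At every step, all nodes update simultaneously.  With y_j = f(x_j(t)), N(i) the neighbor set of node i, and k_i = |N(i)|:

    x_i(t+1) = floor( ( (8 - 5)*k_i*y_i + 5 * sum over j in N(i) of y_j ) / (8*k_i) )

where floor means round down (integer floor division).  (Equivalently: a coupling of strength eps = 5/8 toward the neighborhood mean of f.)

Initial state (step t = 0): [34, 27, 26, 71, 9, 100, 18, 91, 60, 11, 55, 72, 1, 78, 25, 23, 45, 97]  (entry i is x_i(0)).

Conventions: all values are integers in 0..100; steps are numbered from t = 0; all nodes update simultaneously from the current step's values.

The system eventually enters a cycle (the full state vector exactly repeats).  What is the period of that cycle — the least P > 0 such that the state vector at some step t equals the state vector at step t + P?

Simulating step by step:
t=0: [34, 27, 26, 71, 9, 100, 18, 91, 60, 11, 55, 72, 1, 78, 25, 23, 45, 97]
t=1: [34, 13, 24, 42, 49, 41, 46, 41, 53, 64, 59, 43, 48, 50, 78, 79, 60, 43]
t=2: [47, 58, 73, 64, 58, 54, 50, 58, 64, 56, 61, 52, 66, 59, 55, 50, 56, 54]
t=3: [66, 60, 56, 59, 62, 67, 65, 64, 60, 63, 64, 67, 63, 62, 65, 68, 66, 68]
t=4: [58, 60, 63, 62, 59, 57, 57, 59, 60, 59, 57, 56, 58, 58, 58, 56, 56, 55]
t=5: [63, 62, 60, 61, 63, 64, 64, 63, 62, 63, 64, 65, 64, 63, 64, 64, 66, 66]
t=6: [59, 60, 60, 60, 59, 58, 58, 59, 59, 59, 57, 57, 58, 58, 58, 57, 56, 56]
t=7: [63, 62, 62, 62, 63, 64, 63, 63, 63, 63, 64, 65, 64, 63, 64, 64, 65, 65]
t=8: [59, 59, 59, 59, 58, 58, 58, 59, 59, 58, 58, 57, 58, 58, 58, 58, 57, 57]
t=9: [63, 63, 63, 63, 63, 64, 63, 63, 63, 63, 64, 64, 64, 63, 63, 64, 64, 65]
t=10: [59, 59, 59, 59, 58, 58, 58, 59, 59, 58, 58, 57, 58, 58, 58, 58, 57, 57]

Answer: 2
Key observation: The state at step 8, [59, 59, 59, 59, 58, 58, 58, 59, 59, 58, 58, 57, 58, 58, 58, 58, 57, 57], reappears at step 10 — and no state repeats earlier — so the cycle the system enters has period 2.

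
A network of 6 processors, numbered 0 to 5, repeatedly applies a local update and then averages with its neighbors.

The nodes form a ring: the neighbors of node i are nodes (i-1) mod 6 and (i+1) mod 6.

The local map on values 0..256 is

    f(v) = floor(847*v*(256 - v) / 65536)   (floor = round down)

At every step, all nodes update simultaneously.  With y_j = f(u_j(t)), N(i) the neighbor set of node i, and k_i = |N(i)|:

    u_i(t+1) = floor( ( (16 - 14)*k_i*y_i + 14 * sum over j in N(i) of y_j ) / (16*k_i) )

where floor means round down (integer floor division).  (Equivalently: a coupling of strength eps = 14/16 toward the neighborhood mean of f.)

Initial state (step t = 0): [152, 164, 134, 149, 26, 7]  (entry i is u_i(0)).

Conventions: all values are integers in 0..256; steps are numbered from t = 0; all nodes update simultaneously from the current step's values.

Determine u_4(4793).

Answer: u_4(4793) = 122
Key observation: The state at step 12, [211, 211, 211, 211, 211, 211], reappears at step 14: the system is in a cycle of period 2 from step 12 on.  Therefore the state at step 4793 equals the state at step 12 + ((4793 - 12) mod 2) = 13, which is [122, 122, 122, 122, 122, 122].

Derivation:
t=0: [152, 164, 134, 149, 26, 7]
t=1: [120, 205, 201, 151, 109, 125]
t=2: [177, 170, 166, 178, 207, 208]
t=3: [161, 186, 184, 164, 151, 152]
t=4: [187, 182, 180, 188, 200, 200]
t=5: [159, 171, 170, 160, 153, 153]
t=6: [195, 192, 191, 195, 200, 201]
t=7: [150, 156, 156, 152, 147, 147]
t=8: [204, 202, 202, 204, 205, 206]
t=9: [136, 138, 138, 137, 135, 135]
t=10: [210, 210, 210, 210, 210, 210]
t=11: [124, 124, 124, 124, 124, 124]
t=12: [211, 211, 211, 211, 211, 211]
t=13: [122, 122, 122, 122, 122, 122]
t=14: [211, 211, 211, 211, 211, 211]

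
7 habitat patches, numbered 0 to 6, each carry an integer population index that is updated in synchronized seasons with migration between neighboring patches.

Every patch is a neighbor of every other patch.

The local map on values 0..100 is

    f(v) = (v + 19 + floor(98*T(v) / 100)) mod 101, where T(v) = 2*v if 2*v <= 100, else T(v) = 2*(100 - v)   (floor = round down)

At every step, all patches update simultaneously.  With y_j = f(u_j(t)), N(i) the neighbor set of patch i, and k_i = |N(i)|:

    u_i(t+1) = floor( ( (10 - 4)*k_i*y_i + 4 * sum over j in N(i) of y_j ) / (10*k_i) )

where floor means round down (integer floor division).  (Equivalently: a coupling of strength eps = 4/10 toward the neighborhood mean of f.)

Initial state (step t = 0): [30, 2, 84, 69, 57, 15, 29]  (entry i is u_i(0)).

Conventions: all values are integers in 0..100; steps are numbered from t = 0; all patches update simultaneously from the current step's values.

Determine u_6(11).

Simulating step by step:
t=0: [30, 2, 84, 69, 57, 15, 29]
t=1: [18, 28, 33, 40, 47, 49, 17]
t=2: [59, 20, 28, 40, 51, 54, 57]
t=3: [54, 65, 23, 43, 58, 56, 55]
t=4: [61, 55, 74, 52, 59, 60, 60]
t=5: [55, 58, 48, 60, 56, 55, 55]
t=6: [60, 58, 59, 57, 59, 60, 60]
t=7: [56, 57, 57, 58, 57, 56, 56]
t=8: [59, 59, 59, 58, 59, 59, 59]
t=9: [57, 57, 57, 57, 57, 57, 57]
t=10: [59, 59, 59, 59, 59, 59, 59]
t=11: [57, 57, 57, 57, 57, 57, 57]

Answer: u_6(11) = 57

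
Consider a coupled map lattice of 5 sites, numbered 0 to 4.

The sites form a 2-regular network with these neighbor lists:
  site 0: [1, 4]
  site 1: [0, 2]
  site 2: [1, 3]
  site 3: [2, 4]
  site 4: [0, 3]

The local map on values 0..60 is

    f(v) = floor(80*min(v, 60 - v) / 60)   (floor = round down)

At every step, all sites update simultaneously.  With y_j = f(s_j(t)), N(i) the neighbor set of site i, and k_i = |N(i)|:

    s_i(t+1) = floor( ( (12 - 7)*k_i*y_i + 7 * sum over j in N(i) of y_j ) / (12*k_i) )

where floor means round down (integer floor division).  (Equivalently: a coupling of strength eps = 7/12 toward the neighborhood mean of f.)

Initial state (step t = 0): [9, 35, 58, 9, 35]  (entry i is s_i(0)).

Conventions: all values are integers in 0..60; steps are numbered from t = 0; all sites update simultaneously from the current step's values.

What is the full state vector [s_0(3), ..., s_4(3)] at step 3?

Simulating step by step:
t=0: [9, 35, 58, 9, 35]
t=1: [24, 17, 13, 15, 20]
t=2: [27, 23, 19, 20, 26]
t=3: [33, 30, 26, 28, 32]

Answer: [33, 30, 26, 28, 32]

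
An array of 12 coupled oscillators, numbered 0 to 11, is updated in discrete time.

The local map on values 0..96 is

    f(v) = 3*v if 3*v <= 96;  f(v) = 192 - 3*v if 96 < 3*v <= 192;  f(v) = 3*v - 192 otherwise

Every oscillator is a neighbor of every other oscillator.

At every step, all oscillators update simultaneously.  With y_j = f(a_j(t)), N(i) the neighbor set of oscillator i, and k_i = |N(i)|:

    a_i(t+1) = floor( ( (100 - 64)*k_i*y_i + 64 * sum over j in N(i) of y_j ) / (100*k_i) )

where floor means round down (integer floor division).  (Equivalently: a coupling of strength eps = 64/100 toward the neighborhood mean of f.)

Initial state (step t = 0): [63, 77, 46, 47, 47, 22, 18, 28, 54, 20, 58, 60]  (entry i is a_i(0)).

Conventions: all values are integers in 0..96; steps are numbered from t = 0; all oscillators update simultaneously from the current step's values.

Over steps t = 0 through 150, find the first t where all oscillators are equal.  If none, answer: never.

Answer: never
Key observation: The state at step 6 reappears at step 8 — the system is in a cycle of period 2 from step 6 on.  No step 0..8 is synchronized, and the cycle repeats forever, so no step up to 150 (or ever) has all oscillators equal.

Derivation:
t=0: [63, 77, 46, 47, 47, 22, 18, 28, 54, 20, 58, 60]  (not all equal)
t=1: [31, 42, 46, 45, 45, 50, 46, 55, 39, 48, 35, 33]  (not all equal)
t=2: [71, 63, 60, 61, 61, 56, 60, 51, 66, 58, 70, 71]  (not all equal)
t=3: [17, 12, 14, 13, 13, 18, 14, 22, 12, 16, 16, 17]  (not all equal)
t=4: [47, 42, 44, 43, 43, 48, 44, 52, 42, 46, 46, 47]  (not all equal)
t=5: [54, 59, 57, 58, 58, 53, 57, 49, 59, 55, 55, 54]  (not all equal)
t=6: [26, 21, 23, 22, 22, 27, 23, 31, 21, 25, 25, 26]  (not all equal)
t=7: [74, 69, 71, 70, 70, 75, 71, 79, 69, 73, 73, 74]  (not all equal)
t=8: [26, 21, 23, 22, 22, 27, 23, 31, 21, 25, 25, 26]  (not all equal)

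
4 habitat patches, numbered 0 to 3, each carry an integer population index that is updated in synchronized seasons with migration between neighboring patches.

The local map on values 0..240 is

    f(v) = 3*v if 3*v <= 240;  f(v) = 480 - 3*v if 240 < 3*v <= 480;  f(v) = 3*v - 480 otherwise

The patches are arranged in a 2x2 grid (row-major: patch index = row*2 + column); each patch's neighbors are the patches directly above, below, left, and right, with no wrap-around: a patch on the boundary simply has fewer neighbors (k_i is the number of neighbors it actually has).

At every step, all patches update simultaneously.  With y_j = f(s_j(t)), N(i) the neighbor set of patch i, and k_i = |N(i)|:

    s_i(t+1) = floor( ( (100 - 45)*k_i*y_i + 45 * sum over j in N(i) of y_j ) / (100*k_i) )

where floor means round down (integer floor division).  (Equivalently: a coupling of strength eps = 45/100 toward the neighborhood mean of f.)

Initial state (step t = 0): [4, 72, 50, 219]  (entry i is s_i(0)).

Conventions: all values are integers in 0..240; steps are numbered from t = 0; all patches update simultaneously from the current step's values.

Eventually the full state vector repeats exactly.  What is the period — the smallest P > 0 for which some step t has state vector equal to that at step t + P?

Answer: 4
Key observation: The state at step 48, [132, 132, 132, 132], reappears at step 52 — and no state repeats earlier — so the cycle the system enters has period 4.

Derivation:
t=0: [4, 72, 50, 219]
t=1: [88, 161, 125, 179]
t=2: [143, 63, 119, 55]
t=3: [98, 152, 116, 160]
t=4: [137, 55, 114, 35]
t=5: [106, 129, 115, 125]
t=6: [140, 111, 134, 109]
t=7: [83, 128, 90, 134]
t=8: [195, 122, 185, 111]
t=9: [100, 119, 97, 123]
t=10: [169, 133, 169, 131]
t=11: [39, 70, 40, 72]
t=12: [138, 190, 140, 193]
t=13: [70, 86, 70, 88]
t=14: [212, 217, 211, 216]
t=15: [158, 166, 157, 165]
t=16: [9, 14, 9, 14]
t=17: [30, 38, 30, 38]
t=18: [95, 108, 95, 108]
t=19: [186, 164, 186, 164]
t=20: [63, 26, 63, 26]
t=21: [164, 102, 164, 102]
t=22: [48, 137, 48, 137]
t=23: [127, 85, 127, 85]
t=24: [127, 196, 127, 196]
t=25: [101, 105, 101, 105]
t=26: [174, 167, 174, 167]
t=27: [37, 25, 37, 25]
t=28: [102, 83, 102, 83]
t=29: [186, 218, 186, 218]
t=30: [99, 152, 99, 152]
t=31: [147, 59, 147, 59]
t=32: [70, 145, 70, 145]
t=33: [172, 82, 172, 82]
t=34: [80, 189, 80, 189]
t=35: [205, 121, 205, 121]
t=36: [130, 121, 130, 121]
t=37: [96, 110, 96, 110]
t=38: [182, 159, 182, 159]
t=39: [51, 17, 51, 17]
t=40: [130, 73, 130, 73]
t=41: [119, 189, 119, 189]
t=42: [114, 95, 114, 95]
t=43: [150, 182, 150, 182]
t=44: [38, 57, 38, 57]
t=45: [126, 158, 126, 158]
t=46: [80, 27, 80, 27]
t=47: [204, 116, 204, 116]
t=48: [132, 132, 132, 132]
t=49: [84, 84, 84, 84]
t=50: [228, 228, 228, 228]
t=51: [204, 204, 204, 204]
t=52: [132, 132, 132, 132]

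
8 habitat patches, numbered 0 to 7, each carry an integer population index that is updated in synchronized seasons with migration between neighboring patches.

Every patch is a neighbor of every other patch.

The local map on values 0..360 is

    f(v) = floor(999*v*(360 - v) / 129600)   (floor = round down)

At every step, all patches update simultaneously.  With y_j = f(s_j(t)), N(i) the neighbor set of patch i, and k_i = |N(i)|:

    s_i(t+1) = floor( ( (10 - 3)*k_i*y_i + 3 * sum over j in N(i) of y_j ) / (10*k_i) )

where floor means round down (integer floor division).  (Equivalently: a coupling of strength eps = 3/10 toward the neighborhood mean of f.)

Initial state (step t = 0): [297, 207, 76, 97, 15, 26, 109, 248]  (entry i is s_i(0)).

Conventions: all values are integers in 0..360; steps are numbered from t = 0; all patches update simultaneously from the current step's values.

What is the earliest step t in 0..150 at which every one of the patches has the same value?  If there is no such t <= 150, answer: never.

Simulating step by step:
t=0: [297, 207, 76, 97, 15, 26, 109, 248]  (not all equal)
t=1: [149, 215, 163, 183, 80, 98, 192, 195]  (not all equal)
t=2: [238, 236, 241, 242, 192, 208, 241, 241]  (not all equal)
t=3: [224, 225, 223, 222, 241, 237, 223, 223]  (not all equal)
t=4: [233, 233, 233, 234, 224, 226, 233, 233]  (not all equal)
t=5: [228, 228, 228, 227, 232, 231, 228, 228]  (not all equal)
t=6: [230, 230, 230, 231, 228, 229, 230, 230]  (not all equal)
t=7: [230, 230, 230, 229, 230, 230, 230, 230]  (not all equal)
t=8: [230, 230, 230, 230, 230, 230, 230, 230]  (all equal)

Answer: 8
Key observation: Synchronization is absorbing here: once all patches are equal they stay equal, and step 8 is the first all-equal step.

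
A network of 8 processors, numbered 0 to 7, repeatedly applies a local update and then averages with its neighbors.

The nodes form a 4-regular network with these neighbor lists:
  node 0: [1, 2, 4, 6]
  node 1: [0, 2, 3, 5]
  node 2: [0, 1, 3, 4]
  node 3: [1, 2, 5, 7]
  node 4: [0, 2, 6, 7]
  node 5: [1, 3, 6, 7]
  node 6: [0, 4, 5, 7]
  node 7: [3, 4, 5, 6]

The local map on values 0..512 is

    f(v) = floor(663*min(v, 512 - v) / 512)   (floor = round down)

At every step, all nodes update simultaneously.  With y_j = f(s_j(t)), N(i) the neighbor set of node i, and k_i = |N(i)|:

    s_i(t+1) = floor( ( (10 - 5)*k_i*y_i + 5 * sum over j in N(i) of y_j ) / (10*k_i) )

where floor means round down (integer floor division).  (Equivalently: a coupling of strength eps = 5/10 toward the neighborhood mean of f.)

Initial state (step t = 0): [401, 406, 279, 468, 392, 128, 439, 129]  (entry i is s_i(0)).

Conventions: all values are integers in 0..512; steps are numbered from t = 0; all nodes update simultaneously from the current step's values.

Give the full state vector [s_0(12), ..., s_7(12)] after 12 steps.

Answer: [319, 319, 319, 319, 319, 319, 319, 319]

Derivation:
t=0: [401, 406, 279, 468, 392, 128, 439, 129]
t=1: [157, 151, 211, 124, 165, 139, 125, 142]
t=2: [206, 199, 232, 183, 209, 176, 177, 180]
t=3: [265, 257, 278, 245, 263, 232, 239, 236]
t=4: [317, 319, 312, 313, 315, 307, 310, 308]
t=5: [253, 253, 255, 258, 256, 261, 260, 261]
t=6: [327, 327, 329, 327, 329, 325, 326, 326]
t=7: [238, 239, 237, 239, 237, 240, 239, 239]
t=8: [307, 308, 307, 308, 307, 309, 308, 308]
t=9: [264, 264, 264, 263, 264, 263, 264, 263]
t=10: [321, 321, 321, 321, 321, 321, 321, 321]
t=11: [247, 247, 247, 247, 247, 247, 247, 247]
t=12: [319, 319, 319, 319, 319, 319, 319, 319]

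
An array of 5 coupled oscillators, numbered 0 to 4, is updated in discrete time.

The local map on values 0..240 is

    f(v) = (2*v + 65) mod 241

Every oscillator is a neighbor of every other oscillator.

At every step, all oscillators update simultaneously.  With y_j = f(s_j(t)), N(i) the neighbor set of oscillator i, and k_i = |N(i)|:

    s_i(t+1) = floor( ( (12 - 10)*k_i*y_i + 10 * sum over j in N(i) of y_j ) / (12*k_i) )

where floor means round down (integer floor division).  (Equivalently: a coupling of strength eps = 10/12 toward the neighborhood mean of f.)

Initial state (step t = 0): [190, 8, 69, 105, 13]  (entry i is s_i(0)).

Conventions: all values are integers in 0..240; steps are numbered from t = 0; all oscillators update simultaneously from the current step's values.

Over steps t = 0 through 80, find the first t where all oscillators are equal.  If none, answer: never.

Simulating step by step:
t=0: [190, 8, 69, 105, 13]  (not all equal)
t=1: [119, 124, 119, 126, 123]  (not all equal)
t=2: [68, 68, 68, 68, 68]  (all equal)

Answer: 2
Key observation: Synchronization is absorbing here: once all oscillators are equal they stay equal, and step 2 is the first all-equal step.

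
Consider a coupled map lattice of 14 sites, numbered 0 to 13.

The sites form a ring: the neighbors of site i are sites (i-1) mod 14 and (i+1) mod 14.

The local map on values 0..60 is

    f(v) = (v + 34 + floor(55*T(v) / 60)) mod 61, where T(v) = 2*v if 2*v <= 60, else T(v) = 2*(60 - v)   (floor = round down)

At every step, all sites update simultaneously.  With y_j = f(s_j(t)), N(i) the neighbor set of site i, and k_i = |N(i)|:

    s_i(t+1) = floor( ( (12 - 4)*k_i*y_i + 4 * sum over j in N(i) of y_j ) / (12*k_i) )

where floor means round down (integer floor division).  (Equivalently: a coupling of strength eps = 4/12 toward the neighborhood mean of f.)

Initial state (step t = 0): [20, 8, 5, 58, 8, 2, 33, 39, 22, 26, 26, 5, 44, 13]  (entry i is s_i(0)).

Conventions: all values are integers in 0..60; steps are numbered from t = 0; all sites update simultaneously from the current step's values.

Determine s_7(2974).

Simulating step by step:
t=0: [20, 8, 5, 58, 8, 2, 33, 39, 22, 26, 26, 5, 44, 13]
t=1: [30, 50, 47, 40, 49, 44, 51, 48, 39, 44, 46, 47, 40, 18]
t=2: [49, 44, 43, 46, 43, 44, 41, 43, 48, 46, 44, 44, 43, 33]
t=3: [44, 45, 46, 45, 46, 46, 47, 46, 43, 44, 45, 46, 48, 51]
t=4: [44, 45, 44, 44, 44, 43, 43, 44, 46, 46, 45, 44, 42, 41]
t=5: [46, 45, 45, 46, 46, 46, 46, 45, 44, 44, 45, 46, 47, 47]
t=6: [44, 44, 44, 44, 44, 44, 44, 45, 45, 45, 45, 44, 43, 43]
t=7: [46, 46, 46, 46, 46, 46, 45, 45, 45, 45, 45, 46, 46, 46]
t=8: [44, 44, 44, 44, 44, 44, 44, 45, 45, 45, 44, 44, 44, 44]
t=9: [46, 46, 46, 46, 46, 46, 45, 45, 45, 45, 45, 46, 46, 46]

Answer: s_7(2974) = 45
Key observation: The state at step 7, [46, 46, 46, 46, 46, 46, 45, 45, 45, 45, 45, 46, 46, 46], reappears at step 9: the system is in a cycle of period 2 from step 7 on.  Therefore the state at step 2974 equals the state at step 7 + ((2974 - 7) mod 2) = 8, which is [44, 44, 44, 44, 44, 44, 44, 45, 45, 45, 44, 44, 44, 44].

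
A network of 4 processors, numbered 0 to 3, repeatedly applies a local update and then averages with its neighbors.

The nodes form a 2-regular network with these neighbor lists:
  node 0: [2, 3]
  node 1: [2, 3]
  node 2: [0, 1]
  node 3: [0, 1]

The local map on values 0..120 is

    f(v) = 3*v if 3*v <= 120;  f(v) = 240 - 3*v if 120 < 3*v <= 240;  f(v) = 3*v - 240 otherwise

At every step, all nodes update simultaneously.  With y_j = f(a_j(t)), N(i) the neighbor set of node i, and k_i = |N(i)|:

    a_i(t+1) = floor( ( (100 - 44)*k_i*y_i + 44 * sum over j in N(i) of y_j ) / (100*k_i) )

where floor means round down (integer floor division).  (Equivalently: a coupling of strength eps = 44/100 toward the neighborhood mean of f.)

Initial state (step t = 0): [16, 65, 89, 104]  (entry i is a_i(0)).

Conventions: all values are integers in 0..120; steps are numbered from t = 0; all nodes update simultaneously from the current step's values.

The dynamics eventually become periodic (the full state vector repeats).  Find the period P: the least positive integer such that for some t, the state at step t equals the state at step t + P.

Answer: 2
Key observation: The state at step 40, [98, 87, 87, 98], reappears at step 42 — and no state repeats earlier — so the cycle the system enters has period 2.

Derivation:
t=0: [16, 65, 89, 104]
t=1: [48, 46, 35, 60]
t=2: [90, 93, 102, 77]
t=3: [33, 38, 52, 20]
t=4: [87, 95, 93, 80]
t=5: [20, 33, 36, 14]
t=6: [66, 88, 95, 58]
t=7: [47, 37, 39, 51]
t=8: [100, 107, 111, 94]
t=9: [63, 75, 83, 54]
t=10: [47, 27, 19, 58]
t=11: [82, 72, 71, 76]
t=12: [11, 22, 21, 13]
t=13: [40, 59, 57, 43]
t=14: [106, 74, 78, 102]
t=15: [59, 25, 24, 58]
t=16: [65, 72, 70, 67]
t=17: [40, 28, 31, 37]
t=18: [112, 91, 96, 107]
t=19: [82, 46, 55, 73]
t=20: [24, 78, 65, 35]
t=21: [73, 36, 42, 75]
t=22: [40, 88, 92, 36]
t=23: [98, 45, 51, 92]
t=24: [57, 85, 83, 55]
t=25: [57, 26, 23, 60]
t=26: [67, 72, 70, 65]
t=27: [38, 29, 30, 39]
t=28: [109, 94, 94, 109]
t=29: [77, 51, 51, 77]
t=30: [26, 69, 69, 26]
t=31: [68, 42, 42, 68]
t=32: [53, 96, 96, 53]
t=33: [73, 55, 55, 73]
t=34: [32, 63, 63, 32]
t=35: [86, 60, 60, 86]
t=36: [27, 50, 50, 27]
t=37: [82, 88, 88, 82]
t=38: [9, 20, 20, 9]
t=39: [34, 52, 52, 34]
t=40: [98, 87, 87, 98]
t=41: [46, 28, 28, 46]
t=42: [98, 87, 87, 98]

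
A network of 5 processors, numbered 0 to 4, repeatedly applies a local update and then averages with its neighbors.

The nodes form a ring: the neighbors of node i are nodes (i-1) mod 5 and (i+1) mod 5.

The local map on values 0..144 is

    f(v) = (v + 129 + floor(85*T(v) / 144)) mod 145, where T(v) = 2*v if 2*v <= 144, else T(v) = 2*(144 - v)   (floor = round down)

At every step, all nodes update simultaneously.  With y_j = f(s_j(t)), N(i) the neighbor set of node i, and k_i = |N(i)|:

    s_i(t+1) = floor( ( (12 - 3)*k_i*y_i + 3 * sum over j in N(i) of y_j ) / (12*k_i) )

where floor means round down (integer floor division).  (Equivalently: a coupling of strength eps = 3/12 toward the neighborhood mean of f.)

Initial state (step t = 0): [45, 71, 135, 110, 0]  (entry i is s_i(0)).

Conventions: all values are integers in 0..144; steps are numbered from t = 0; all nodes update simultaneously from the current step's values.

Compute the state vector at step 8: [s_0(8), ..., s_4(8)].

Simulating step by step:
t=0: [45, 71, 135, 110, 0]
t=1: [94, 129, 130, 132, 123]
t=2: [135, 130, 130, 130, 131]
t=3: [129, 129, 130, 130, 129]
t=4: [130, 130, 130, 130, 130]
t=5: [130, 130, 130, 130, 130]
t=6: [130, 130, 130, 130, 130]
t=7: [130, 130, 130, 130, 130]
t=8: [130, 130, 130, 130, 130]

Answer: [130, 130, 130, 130, 130]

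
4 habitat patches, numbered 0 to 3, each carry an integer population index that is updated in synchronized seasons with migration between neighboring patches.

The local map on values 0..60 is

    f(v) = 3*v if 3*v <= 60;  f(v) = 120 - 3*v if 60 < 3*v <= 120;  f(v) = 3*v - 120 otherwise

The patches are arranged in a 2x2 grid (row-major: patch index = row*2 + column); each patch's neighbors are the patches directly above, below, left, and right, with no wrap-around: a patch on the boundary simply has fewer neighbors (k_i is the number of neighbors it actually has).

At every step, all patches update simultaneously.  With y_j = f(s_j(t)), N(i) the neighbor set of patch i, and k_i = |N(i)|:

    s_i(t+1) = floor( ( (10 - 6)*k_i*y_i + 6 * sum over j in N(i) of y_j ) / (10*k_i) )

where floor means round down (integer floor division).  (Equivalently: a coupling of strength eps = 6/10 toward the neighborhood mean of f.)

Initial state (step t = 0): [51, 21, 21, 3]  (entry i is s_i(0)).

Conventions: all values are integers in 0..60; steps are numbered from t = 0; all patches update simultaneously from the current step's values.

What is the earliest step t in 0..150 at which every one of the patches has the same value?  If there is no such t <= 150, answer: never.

Answer: never
Key observation: The state at step 15 reappears at step 19 — the system is in a cycle of period 4 from step 15 on.  No step 0..19 is synchronized, and the cycle repeats forever, so no step up to 150 (or ever) has all patches equal.

Derivation:
t=0: [51, 21, 21, 3]  (not all equal)
t=1: [47, 35, 35, 37]  (not all equal)
t=2: [17, 15, 15, 12]  (not all equal)
t=3: [47, 44, 44, 41]  (not all equal)
t=4: [15, 12, 12, 8]  (not all equal)
t=5: [39, 35, 35, 31]  (not all equal)
t=6: [10, 15, 15, 19]  (not all equal)
t=7: [39, 44, 44, 49]  (not all equal)
t=8: [8, 13, 13, 18]  (not all equal)
t=9: [33, 39, 39, 45]  (not all equal)
t=10: [10, 12, 12, 7]  (not all equal)
t=11: [33, 29, 29, 30]  (not all equal)
t=12: [28, 28, 28, 31]  (not all equal)
t=13: [36, 33, 33, 32]  (not all equal)
t=14: [17, 19, 19, 22]  (not all equal)
t=15: [54, 54, 54, 55]  (not all equal)
t=16: [42, 42, 42, 43]  (not all equal)
t=17: [6, 6, 6, 7]  (not all equal)
t=18: [18, 18, 18, 19]  (not all equal)
t=19: [54, 54, 54, 55]  (not all equal)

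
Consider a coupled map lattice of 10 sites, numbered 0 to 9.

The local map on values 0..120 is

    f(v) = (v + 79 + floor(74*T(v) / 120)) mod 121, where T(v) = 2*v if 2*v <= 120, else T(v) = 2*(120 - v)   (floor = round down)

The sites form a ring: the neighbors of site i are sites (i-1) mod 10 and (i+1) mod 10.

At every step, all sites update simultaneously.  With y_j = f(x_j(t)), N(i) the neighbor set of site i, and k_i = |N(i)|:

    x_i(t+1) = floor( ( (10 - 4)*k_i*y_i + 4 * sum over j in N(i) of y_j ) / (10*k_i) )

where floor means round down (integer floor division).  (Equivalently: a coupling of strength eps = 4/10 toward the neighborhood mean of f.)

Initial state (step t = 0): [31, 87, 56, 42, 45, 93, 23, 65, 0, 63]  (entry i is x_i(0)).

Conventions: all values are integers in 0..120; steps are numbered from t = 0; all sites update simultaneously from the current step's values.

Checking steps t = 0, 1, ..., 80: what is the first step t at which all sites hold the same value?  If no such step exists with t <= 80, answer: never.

Simulating step by step:
t=0: [31, 87, 56, 42, 45, 93, 23, 65, 0, 63]  (not all equal)
t=1: [51, 73, 77, 58, 61, 63, 40, 71, 83, 75]  (not all equal)
t=2: [77, 84, 87, 88, 90, 82, 64, 80, 87, 84]  (not all equal)
t=3: [87, 86, 85, 85, 85, 86, 89, 87, 85, 86]  (not all equal)
t=4: [85, 85, 85, 86, 85, 85, 85, 85, 85, 85]  (not all equal)
t=5: [86, 86, 85, 85, 85, 86, 86, 86, 86, 86]  (not all equal)
t=6: [85, 85, 85, 86, 85, 85, 85, 85, 85, 85]  (not all equal)

Answer: never
Key observation: The state at step 4 reappears at step 6 — the system is in a cycle of period 2 from step 4 on.  No step 0..6 is synchronized, and the cycle repeats forever, so no step up to 80 (or ever) has all sites equal.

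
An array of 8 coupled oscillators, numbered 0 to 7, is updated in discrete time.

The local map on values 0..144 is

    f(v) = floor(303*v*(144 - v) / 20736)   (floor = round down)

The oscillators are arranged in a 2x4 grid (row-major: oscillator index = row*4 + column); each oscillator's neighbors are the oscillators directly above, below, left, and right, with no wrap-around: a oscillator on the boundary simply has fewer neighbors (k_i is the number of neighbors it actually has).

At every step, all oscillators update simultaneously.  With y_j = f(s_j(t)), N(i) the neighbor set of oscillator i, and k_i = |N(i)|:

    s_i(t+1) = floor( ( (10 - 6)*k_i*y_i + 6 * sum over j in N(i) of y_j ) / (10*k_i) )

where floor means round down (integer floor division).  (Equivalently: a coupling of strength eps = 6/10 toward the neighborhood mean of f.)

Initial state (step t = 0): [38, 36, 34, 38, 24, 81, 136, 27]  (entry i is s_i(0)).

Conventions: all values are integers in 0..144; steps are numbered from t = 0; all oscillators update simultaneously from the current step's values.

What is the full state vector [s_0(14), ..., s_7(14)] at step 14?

Simulating step by step:
t=0: [38, 36, 34, 38, 24, 81, 136, 27]
t=1: [52, 59, 47, 53, 56, 52, 40, 40]
t=2: [71, 70, 67, 65, 70, 68, 63, 63]
t=3: [75, 75, 74, 74, 75, 74, 74, 74]
t=4: [75, 75, 75, 75, 75, 75, 75, 75]
t=5: [75, 75, 75, 75, 75, 75, 75, 75]
t=6: [75, 75, 75, 75, 75, 75, 75, 75]
t=7: [75, 75, 75, 75, 75, 75, 75, 75]
t=8: [75, 75, 75, 75, 75, 75, 75, 75]
t=9: [75, 75, 75, 75, 75, 75, 75, 75]
t=10: [75, 75, 75, 75, 75, 75, 75, 75]
t=11: [75, 75, 75, 75, 75, 75, 75, 75]
t=12: [75, 75, 75, 75, 75, 75, 75, 75]
t=13: [75, 75, 75, 75, 75, 75, 75, 75]
t=14: [75, 75, 75, 75, 75, 75, 75, 75]

Answer: [75, 75, 75, 75, 75, 75, 75, 75]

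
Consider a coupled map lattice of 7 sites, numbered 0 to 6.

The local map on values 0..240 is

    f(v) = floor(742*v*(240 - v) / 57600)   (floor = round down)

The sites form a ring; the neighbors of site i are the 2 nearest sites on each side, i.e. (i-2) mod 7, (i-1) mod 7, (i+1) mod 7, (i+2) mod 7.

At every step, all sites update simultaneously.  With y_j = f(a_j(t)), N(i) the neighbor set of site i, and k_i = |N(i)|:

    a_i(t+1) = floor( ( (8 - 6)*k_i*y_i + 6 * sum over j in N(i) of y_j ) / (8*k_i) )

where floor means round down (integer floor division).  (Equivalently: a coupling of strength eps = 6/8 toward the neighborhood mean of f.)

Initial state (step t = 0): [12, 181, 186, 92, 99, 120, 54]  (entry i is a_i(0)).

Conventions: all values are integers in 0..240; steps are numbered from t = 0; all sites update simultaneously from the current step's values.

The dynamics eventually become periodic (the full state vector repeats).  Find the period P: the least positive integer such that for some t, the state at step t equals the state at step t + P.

Answer: 2
Key observation: The state at step 8, [180, 180, 180, 180, 180, 180, 180], reappears at step 10 — and no state repeats earlier — so the cycle the system enters has period 2.

Derivation:
t=0: [12, 181, 186, 92, 99, 120, 54]
t=1: [117, 122, 130, 161, 160, 143, 132]
t=2: [183, 180, 176, 174, 173, 174, 179]
t=3: [140, 140, 142, 145, 145, 143, 141]
t=4: [179, 179, 178, 178, 177, 178, 178]
t=5: [141, 141, 141, 141, 142, 141, 141]
t=6: [179, 179, 179, 179, 179, 179, 179]
t=7: [140, 140, 140, 140, 140, 140, 140]
t=8: [180, 180, 180, 180, 180, 180, 180]
t=9: [139, 139, 139, 139, 139, 139, 139]
t=10: [180, 180, 180, 180, 180, 180, 180]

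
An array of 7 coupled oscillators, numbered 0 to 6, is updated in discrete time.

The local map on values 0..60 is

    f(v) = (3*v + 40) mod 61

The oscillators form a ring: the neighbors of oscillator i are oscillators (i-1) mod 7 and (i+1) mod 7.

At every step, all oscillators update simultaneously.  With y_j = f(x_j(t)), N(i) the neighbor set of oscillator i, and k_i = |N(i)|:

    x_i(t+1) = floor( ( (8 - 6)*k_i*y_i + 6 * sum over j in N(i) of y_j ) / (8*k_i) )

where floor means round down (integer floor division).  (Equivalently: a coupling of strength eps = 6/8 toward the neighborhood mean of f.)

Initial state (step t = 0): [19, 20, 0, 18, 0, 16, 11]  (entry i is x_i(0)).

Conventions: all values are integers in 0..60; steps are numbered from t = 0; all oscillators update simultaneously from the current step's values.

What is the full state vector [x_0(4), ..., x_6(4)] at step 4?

Simulating step by step:
t=0: [19, 20, 0, 18, 0, 16, 11]
t=1: [28, 38, 37, 38, 32, 26, 26]
t=2: [33, 19, 31, 24, 36, 40, 36]
t=3: [27, 19, 35, 26, 39, 29, 27]
t=4: [51, 40, 40, 36, 32, 36, 39]

Answer: [51, 40, 40, 36, 32, 36, 39]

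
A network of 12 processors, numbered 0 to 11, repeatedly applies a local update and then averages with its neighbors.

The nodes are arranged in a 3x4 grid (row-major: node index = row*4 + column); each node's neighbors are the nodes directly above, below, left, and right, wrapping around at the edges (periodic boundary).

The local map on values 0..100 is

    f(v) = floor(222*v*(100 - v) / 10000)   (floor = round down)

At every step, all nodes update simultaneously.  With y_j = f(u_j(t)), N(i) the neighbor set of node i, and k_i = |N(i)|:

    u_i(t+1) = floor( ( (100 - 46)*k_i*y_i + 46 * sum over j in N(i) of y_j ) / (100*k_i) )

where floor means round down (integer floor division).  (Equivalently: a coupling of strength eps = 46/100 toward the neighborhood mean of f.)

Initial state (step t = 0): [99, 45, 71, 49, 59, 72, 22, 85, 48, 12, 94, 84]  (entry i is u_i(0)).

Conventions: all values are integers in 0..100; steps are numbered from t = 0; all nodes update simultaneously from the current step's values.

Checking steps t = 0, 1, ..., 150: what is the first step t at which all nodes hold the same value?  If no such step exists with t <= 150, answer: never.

Answer: never
Key observation: The state at step 3 reappears at step 5 — the system is in a cycle of period 2 from step 3 on.  No step 0..5 is synchronized, and the cycle repeats forever, so no step up to 150 (or ever) has all nodes equal.

Derivation:
t=0: [99, 45, 71, 49, 59, 72, 22, 85, 48, 12, 94, 84]  (not all equal)
t=1: [26, 42, 42, 41, 43, 43, 35, 35, 42, 31, 22, 32]  (not all equal)
t=2: [47, 51, 51, 50, 52, 52, 49, 50, 51, 48, 43, 48]  (not all equal)
t=3: [55, 55, 54, 55, 55, 55, 54, 55, 55, 54, 54, 54]  (not all equal)
t=4: [54, 54, 54, 54, 54, 54, 54, 54, 54, 54, 55, 54]  (not all equal)
t=5: [55, 55, 54, 55, 55, 55, 54, 55, 55, 54, 54, 54]  (not all equal)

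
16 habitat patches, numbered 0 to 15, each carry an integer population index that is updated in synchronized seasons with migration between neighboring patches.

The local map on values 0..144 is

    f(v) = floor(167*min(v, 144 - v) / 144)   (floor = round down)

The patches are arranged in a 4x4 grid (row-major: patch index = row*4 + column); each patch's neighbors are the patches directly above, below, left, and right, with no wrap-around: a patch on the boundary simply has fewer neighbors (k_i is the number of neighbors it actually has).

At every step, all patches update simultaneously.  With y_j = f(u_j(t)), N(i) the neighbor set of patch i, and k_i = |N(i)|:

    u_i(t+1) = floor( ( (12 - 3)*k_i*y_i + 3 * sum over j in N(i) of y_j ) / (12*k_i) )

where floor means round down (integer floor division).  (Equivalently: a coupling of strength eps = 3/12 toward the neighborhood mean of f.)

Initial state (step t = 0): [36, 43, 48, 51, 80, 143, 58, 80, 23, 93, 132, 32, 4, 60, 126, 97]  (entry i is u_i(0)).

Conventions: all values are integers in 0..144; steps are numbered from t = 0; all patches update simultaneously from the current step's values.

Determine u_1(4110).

Answer: u_1(4110) = 71
Key observation: The state at step 23, [82, 82, 82, 82, 82, 82, 82, 82, 82, 82, 82, 82, 82, 82, 82, 82], reappears at step 25: the system is in a cycle of period 2 from step 23 on.  Therefore the state at step 4110 equals the state at step 23 + ((4110 - 23) mod 2) = 24, which is [71, 71, 71, 71, 71, 71, 71, 71, 71, 71, 71, 71, 71, 71, 71, 71].

Derivation:
t=0: [36, 43, 48, 51, 80, 143, 58, 80, 23, 93, 132, 32, 4, 60, 126, 97]
t=1: [46, 44, 55, 60, 61, 16, 59, 69, 30, 51, 21, 39, 14, 58, 26, 47]
t=2: [54, 49, 62, 69, 61, 29, 62, 75, 37, 53, 30, 46, 24, 59, 34, 49]
t=3: [62, 55, 70, 78, 63, 40, 66, 77, 44, 56, 39, 53, 34, 61, 42, 53]
t=4: [70, 63, 78, 76, 68, 51, 72, 75, 52, 61, 49, 61, 44, 65, 50, 59]
t=5: [79, 72, 76, 78, 75, 63, 79, 79, 61, 68, 59, 69, 55, 71, 59, 66]
t=6: [76, 81, 78, 76, 78, 74, 74, 75, 70, 76, 69, 78, 66, 78, 69, 75]
t=7: [77, 74, 76, 78, 77, 80, 80, 79, 79, 78, 79, 77, 76, 76, 79, 79]
t=8: [77, 79, 77, 76, 76, 74, 74, 75, 75, 75, 75, 76, 77, 77, 75, 75]
t=9: [76, 75, 77, 78, 78, 80, 80, 79, 79, 79, 79, 78, 77, 77, 79, 79]
t=10: [78, 79, 76, 76, 75, 74, 74, 75, 75, 75, 75, 75, 76, 76, 75, 75]
t=11: [76, 75, 78, 78, 79, 80, 80, 79, 79, 79, 80, 80, 78, 78, 79, 80]
t=12: [77, 79, 76, 75, 75, 74, 74, 74, 75, 74, 74, 74, 75, 75, 74, 74]
t=13: [77, 75, 78, 79, 79, 80, 80, 80, 80, 80, 81, 81, 80, 80, 80, 81]
t=14: [77, 78, 76, 75, 75, 74, 74, 74, 74, 73, 73, 73, 74, 74, 73, 73]
t=15: [77, 76, 78, 79, 79, 80, 80, 81, 81, 81, 81, 81, 81, 81, 81, 82]
t=16: [76, 77, 75, 74, 74, 74, 74, 73, 73, 73, 73, 72, 73, 73, 72, 71]
t=17: [78, 77, 79, 81, 80, 80, 81, 81, 81, 81, 82, 82, 82, 82, 82, 82]
t=18: [75, 76, 74, 73, 74, 74, 73, 72, 72, 72, 71, 71, 71, 71, 71, 71]
t=19: [79, 78, 80, 82, 81, 81, 81, 82, 82, 82, 82, 82, 82, 82, 82, 82]
t=20: [74, 75, 73, 71, 73, 73, 72, 71, 71, 71, 71, 71, 71, 71, 71, 71]
t=21: [81, 80, 81, 82, 81, 81, 82, 82, 82, 82, 82, 82, 82, 82, 82, 82]
t=22: [73, 73, 72, 71, 72, 72, 71, 71, 71, 71, 71, 71, 71, 71, 71, 71]
t=23: [82, 82, 82, 82, 82, 82, 82, 82, 82, 82, 82, 82, 82, 82, 82, 82]
t=24: [71, 71, 71, 71, 71, 71, 71, 71, 71, 71, 71, 71, 71, 71, 71, 71]
t=25: [82, 82, 82, 82, 82, 82, 82, 82, 82, 82, 82, 82, 82, 82, 82, 82]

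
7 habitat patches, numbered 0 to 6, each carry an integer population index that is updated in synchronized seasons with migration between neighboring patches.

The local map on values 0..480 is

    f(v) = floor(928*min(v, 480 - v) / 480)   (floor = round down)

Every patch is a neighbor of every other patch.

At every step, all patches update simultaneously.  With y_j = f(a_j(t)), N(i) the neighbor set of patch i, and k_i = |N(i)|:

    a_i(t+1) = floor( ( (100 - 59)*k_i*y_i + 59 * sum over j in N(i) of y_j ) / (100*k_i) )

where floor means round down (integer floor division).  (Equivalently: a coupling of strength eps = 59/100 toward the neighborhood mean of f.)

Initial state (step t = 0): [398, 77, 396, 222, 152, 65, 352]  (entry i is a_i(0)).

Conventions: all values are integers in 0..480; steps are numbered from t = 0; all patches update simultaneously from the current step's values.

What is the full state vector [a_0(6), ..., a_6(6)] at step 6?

Simulating step by step:
t=0: [398, 77, 396, 222, 152, 65, 352]
t=1: [202, 199, 204, 287, 244, 192, 230]
t=2: [398, 396, 399, 392, 418, 392, 414]
t=3: [153, 154, 153, 157, 141, 157, 144]
t=4: [292, 293, 292, 295, 285, 295, 287]
t=5: [363, 363, 363, 362, 368, 362, 367]
t=6: [224, 224, 224, 225, 221, 225, 222]

Answer: [224, 224, 224, 225, 221, 225, 222]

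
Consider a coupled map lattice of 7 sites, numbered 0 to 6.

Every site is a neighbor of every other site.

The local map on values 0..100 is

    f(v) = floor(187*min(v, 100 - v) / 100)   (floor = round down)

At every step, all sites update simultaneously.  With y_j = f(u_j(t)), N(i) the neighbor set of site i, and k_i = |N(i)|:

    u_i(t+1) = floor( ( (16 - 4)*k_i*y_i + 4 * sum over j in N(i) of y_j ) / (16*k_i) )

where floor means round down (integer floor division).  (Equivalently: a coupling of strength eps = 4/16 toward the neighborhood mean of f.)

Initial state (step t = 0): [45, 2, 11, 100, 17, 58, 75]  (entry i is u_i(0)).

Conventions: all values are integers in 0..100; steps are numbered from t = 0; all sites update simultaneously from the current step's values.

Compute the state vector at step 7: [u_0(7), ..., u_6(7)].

Answer: [85, 63, 79, 47, 77, 65, 56]

Derivation:
t=0: [45, 2, 11, 100, 17, 58, 75]
t=1: [70, 13, 25, 10, 32, 66, 43]
t=2: [54, 31, 47, 27, 56, 59, 71]
t=3: [81, 60, 82, 55, 78, 74, 58]
t=4: [41, 68, 39, 75, 45, 50, 71]
t=5: [74, 61, 71, 52, 79, 86, 58]
t=6: [50, 67, 55, 79, 44, 35, 72]
t=7: [85, 63, 79, 47, 77, 65, 56]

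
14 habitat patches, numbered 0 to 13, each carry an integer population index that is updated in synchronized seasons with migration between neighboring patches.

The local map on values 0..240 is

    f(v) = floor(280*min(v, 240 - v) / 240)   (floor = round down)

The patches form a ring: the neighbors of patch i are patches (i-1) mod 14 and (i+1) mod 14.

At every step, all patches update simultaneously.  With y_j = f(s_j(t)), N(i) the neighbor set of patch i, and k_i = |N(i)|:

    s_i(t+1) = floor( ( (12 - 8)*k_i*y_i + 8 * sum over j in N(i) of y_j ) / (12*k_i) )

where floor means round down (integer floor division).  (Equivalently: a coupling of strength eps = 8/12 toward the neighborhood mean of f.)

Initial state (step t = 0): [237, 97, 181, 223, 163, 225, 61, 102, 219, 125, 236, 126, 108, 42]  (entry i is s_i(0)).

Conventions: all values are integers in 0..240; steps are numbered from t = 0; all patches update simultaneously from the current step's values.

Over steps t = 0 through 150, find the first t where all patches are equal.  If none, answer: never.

Answer: 21
Key observation: Synchronization is absorbing here: once all patches are equal they stay equal, and step 21 is the first all-equal step.

Derivation:
t=0: [237, 97, 181, 223, 163, 225, 61, 102, 219, 125, 236, 126, 108, 42]  (not all equal)
t=1: [55, 61, 66, 58, 41, 59, 69, 71, 92, 54, 90, 87, 102, 59]  (not all equal)
t=2: [67, 70, 71, 63, 60, 65, 76, 89, 84, 91, 89, 108, 96, 83]  (not all equal)
t=3: [85, 80, 78, 75, 72, 77, 88, 96, 102, 102, 111, 113, 111, 95]  (not all equal)
t=4: [100, 94, 90, 87, 86, 91, 101, 111, 116, 122, 126, 129, 123, 112]  (not all equal)
t=5: [118, 110, 105, 102, 102, 107, 117, 127, 133, 135, 133, 132, 131, 127]  (not all equal)
t=6: [132, 129, 123, 120, 120, 126, 130, 130, 125, 123, 124, 125, 128, 131]  (not all equal)
t=7: [127, 130, 135, 138, 137, 133, 129, 130, 132, 135, 135, 133, 130, 127]  (not all equal)
t=8: [130, 127, 123, 120, 121, 124, 127, 127, 125, 123, 122, 124, 127, 130]  (not all equal)
t=9: [129, 131, 135, 138, 137, 134, 132, 132, 133, 135, 136, 134, 131, 129]  (not all equal)
t=10: [128, 126, 122, 120, 120, 123, 125, 125, 124, 122, 122, 123, 126, 128]  (not all equal)
t=11: [131, 133, 136, 139, 138, 136, 134, 134, 135, 136, 136, 135, 133, 131]  (not all equal)
t=12: [126, 124, 120, 119, 119, 121, 122, 122, 122, 121, 121, 122, 124, 126]  (not all equal)
t=13: [133, 136, 137, 138, 138, 137, 137, 137, 137, 137, 137, 136, 135, 133]  (not all equal)
t=14: [123, 121, 120, 119, 119, 119, 120, 120, 120, 120, 120, 121, 122, 123]  (not all equal)
t=15: [136, 138, 138, 138, 138, 138, 139, 140, 140, 140, 139, 138, 137, 136]  (not all equal)
t=16: [120, 119, 119, 119, 119, 118, 117, 116, 116, 116, 117, 118, 120, 120]  (not all equal)
t=17: [139, 138, 138, 138, 137, 137, 136, 135, 135, 135, 136, 137, 139, 140]  (not all equal)
t=18: [117, 118, 119, 119, 119, 120, 121, 121, 122, 121, 121, 119, 117, 116]  (not all equal)
t=19: [136, 137, 137, 138, 138, 138, 138, 137, 137, 137, 138, 137, 136, 135]  (not all equal)
t=20: [121, 120, 119, 119, 119, 119, 119, 119, 120, 119, 119, 120, 121, 121]  (not all equal)
t=21: [138, 138, 138, 138, 138, 138, 138, 138, 138, 138, 138, 138, 138, 138]  (all equal)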